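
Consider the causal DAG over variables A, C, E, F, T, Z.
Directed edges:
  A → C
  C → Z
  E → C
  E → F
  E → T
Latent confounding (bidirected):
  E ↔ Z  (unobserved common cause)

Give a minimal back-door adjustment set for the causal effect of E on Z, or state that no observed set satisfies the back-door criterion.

E→Z: no observed back-door set.

desc(E)\{E}={C,F,T,Z}; candidates ⊆ {A}.
E↔Z: latent back-door arc(s) into E.
size 0: {}; under {} E still reaches {Z} ∋ Z.
size 1: {A}; under {A} E still reaches {Z} ∋ Z.
E↔Z cannot be blocked by any observed set — no back-door set.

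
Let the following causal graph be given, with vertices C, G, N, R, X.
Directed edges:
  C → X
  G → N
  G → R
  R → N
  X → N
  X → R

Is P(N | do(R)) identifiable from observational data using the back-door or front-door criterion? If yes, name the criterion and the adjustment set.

P(N|do(R)): backdoor, adjust for {G, X}.

desc(R)\{R}={N}; candidates ⊆ {C,G,X}.
size 0: {}; under {} R still reaches {C,G,N,X} ∋ N.
size 1: {C}, {G}, {X}; under {C} R still reaches {G,N,X} ∋ N.
{G,X}: R⊥N given {G,X} in G with R→· removed — back-door holds.
P(N|do(R)) = Σ_{G,X} P(N|R,G,X)·P(G,X).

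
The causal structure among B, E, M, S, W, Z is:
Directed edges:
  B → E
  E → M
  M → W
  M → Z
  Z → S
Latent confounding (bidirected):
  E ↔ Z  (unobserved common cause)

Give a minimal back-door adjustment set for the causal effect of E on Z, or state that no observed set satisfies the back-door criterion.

desc(E)\{E}={M,S,W,Z}; candidates ⊆ {B}.
E↔Z: latent back-door arc(s) into E.
size 0: {}; under {} E still reaches {B,S,Z} ∋ Z.
size 1: {B}; under {B} E still reaches {S,Z} ∋ Z.
E↔Z cannot be blocked by any observed set — no back-door set.

E→Z: no observed back-door set.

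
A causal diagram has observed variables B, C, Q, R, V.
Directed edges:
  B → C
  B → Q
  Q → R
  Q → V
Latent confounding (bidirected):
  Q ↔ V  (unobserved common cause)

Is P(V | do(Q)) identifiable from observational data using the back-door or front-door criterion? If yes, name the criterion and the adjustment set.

P(V|do(Q)): not identifiable (no BD/FD set).

desc(Q)\{Q}={R,V}; candidates ⊆ {B,C}.
Q↔V: latent back-door arc(s) into Q.
size 0: {}; under {} Q still reaches {B,C,V} ∋ V.
size 1: {B}, {C}; under {B} Q still reaches {V} ∋ V.
size 2: {B,C}; under {B,C} Q still reaches {V} ∋ V.
Q↔V cannot be blocked by any observed set — no back-door set.
No mediator lies on a directed Q→…→V path.
Neither criterion identifies P(V|do(Q)) in this graph.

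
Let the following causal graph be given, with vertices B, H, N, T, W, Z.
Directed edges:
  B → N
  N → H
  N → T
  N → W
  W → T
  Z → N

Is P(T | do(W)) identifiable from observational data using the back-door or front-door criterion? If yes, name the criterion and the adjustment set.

desc(W)\{W}={T}; candidates ⊆ {B,H,N,Z}.
size 0: {}; under {} W still reaches {B,H,N,T,Z} ∋ T.
{N}: W⊥T given {N} in G with W→· removed — back-door holds.
P(T|do(W)) = Σ_{N} P(T|W,N)·P(N).

P(T|do(W)): backdoor, adjust for {N}.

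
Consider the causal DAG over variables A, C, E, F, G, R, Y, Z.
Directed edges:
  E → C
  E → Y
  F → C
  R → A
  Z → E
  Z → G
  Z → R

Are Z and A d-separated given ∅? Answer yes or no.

Bayes-Ball from Z | ∅ reaches {A,C,E,G,R,Y}.
A ∈ reach(Z|∅) ⇒ Z ⊥̸ A | ∅.

No — Z and A are d-connected given ∅.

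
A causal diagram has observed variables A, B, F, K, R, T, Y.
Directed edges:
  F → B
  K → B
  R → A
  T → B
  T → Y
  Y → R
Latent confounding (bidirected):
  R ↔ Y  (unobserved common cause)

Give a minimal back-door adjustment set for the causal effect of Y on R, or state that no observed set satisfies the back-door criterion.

desc(Y)\{Y}={A,R}; candidates ⊆ {B,F,K,T}.
Y↔R: latent back-door arc(s) into Y.
size 0: {}; under {} Y still reaches {A,B,R,T} ∋ R.
size 1: {B}, {F}, {K} …(+1); under {B} Y still reaches {A,F,K,R,T} ∋ R.
size 2: {B,F}, {B,K}, {B,T} …(+3); under {B,F} Y still reaches {A,K,R,T} ∋ R.
Y↔R cannot be blocked by any observed set — no back-door set.

Y→R: no observed back-door set.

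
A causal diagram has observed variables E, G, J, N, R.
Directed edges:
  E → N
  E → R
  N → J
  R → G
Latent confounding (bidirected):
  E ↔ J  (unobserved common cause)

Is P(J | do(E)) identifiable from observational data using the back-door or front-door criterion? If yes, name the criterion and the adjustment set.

desc(E)\{E}={G,J,N,R}; candidates ⊆ {—}.
E↔J: latent back-door arc(s) into E.
size 0: {}; under {} E still reaches {J} ∋ J.
E↔J cannot be blocked by any observed set — no back-door set.
{N}: (i) intercepts every directed E→J path; (ii) no back-door E→{N}; (iii) {E} blocks every back-door {N}→J. Front-door holds.
P(J|do(E)) = Σ_{N} P(N|E) Σ_{E'} P(J|N,E')P(E').

P(J|do(E)): frontdoor, adjust for {N}.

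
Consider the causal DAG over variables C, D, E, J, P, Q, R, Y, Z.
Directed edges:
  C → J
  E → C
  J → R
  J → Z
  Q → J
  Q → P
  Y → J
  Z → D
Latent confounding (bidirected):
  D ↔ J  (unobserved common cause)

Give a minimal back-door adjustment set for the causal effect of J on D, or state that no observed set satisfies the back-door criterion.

J→D: no observed back-door set.

desc(J)\{J}={D,R,Z}; candidates ⊆ {C,E,P,Q,Y}.
J↔D: latent back-door arc(s) into J.
size 0: {}; under {} J still reaches {C,D,E,P,Q,Y} ∋ D.
size 1: {C}, {E}, {P} …(+2); under {C} J still reaches {D,P,Q,Y} ∋ D.
size 2: {C,E}, {C,P}, {C,Q} …(+7); under {C,E} J still reaches {D,P,Q,Y} ∋ D.
J↔D cannot be blocked by any observed set — no back-door set.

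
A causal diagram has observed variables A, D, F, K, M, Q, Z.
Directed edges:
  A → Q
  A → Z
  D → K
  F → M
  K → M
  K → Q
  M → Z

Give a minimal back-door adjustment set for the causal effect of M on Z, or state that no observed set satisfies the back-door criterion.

desc(M)\{M}={Z}; candidates ⊆ {A,D,F,K,Q}.
∅: M⊥Z given ∅ in G with M→· removed — back-door holds.

M→Z: minimal back-door set ∅.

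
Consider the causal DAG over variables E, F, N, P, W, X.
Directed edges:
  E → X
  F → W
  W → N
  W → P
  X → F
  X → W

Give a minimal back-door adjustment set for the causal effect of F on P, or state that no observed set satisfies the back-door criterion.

desc(F)\{F}={N,P,W}; candidates ⊆ {E,X}.
size 0: {}; under {} F still reaches {E,N,P,W,X} ∋ P.
{X}: F⊥P given {X} in G with F→· removed — back-door holds.

F→P: minimal back-door set {X}.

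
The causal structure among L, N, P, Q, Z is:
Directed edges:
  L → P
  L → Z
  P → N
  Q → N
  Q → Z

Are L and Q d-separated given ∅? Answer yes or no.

Bayes-Ball from L | ∅ reaches {N,P,Z}.
Q ∉ reach(L|∅) ⇒ L ⊥ Q | ∅.

Yes — L ⊥ Q | ∅.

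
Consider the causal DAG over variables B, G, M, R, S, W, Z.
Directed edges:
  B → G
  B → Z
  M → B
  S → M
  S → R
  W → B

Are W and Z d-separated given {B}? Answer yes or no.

Yes — W ⊥ Z | {B}.

Bayes-Ball from W | {B} reaches {M,R,S}.
Z ∉ reach(W|{B}) ⇒ W ⊥ Z | {B}.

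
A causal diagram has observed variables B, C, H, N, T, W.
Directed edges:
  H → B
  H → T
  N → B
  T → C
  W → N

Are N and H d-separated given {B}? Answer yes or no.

No — N and H are d-connected given {B}.

Bayes-Ball from N | {B} reaches {C,H,T,W}.
H ∈ reach(N|{B}) ⇒ N ⊥̸ H | {B}.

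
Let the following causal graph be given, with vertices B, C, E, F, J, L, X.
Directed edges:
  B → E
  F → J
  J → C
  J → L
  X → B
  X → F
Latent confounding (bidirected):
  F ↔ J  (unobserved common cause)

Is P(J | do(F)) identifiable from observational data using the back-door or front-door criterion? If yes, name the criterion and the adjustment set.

desc(F)\{F}={C,J,L}; candidates ⊆ {B,E,X}.
F↔J: latent back-door arc(s) into F.
size 0: {}; under {} F still reaches {B,C,E,J,L,X} ∋ J.
size 1: {B}, {E}, {X}; under {B} F still reaches {C,J,L,X} ∋ J.
size 2: {B,E}, {B,X}, {E,X}; under {B,E} F still reaches {C,J,L,X} ∋ J.
F↔J cannot be blocked by any observed set — no back-door set.
No mediator lies on a directed F→…→J path.
Neither criterion identifies P(J|do(F)) in this graph.

P(J|do(F)): not identifiable (no BD/FD set).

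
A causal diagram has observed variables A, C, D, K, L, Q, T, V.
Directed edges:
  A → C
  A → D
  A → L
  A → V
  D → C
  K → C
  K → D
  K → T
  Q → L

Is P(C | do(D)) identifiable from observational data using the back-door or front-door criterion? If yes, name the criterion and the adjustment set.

P(C|do(D)): backdoor, adjust for {A, K}.

desc(D)\{D}={C}; candidates ⊆ {A,K,L,Q,T,V}.
size 0: {}; under {} D still reaches {A,C,K,L,T,V} ∋ C.
size 1: {A}, {K}, {L} …(+3); under {A} D still reaches {C,K,T} ∋ C.
{A,K}: D⊥C given {A,K} in G with D→· removed — back-door holds.
P(C|do(D)) = Σ_{A,K} P(C|D,A,K)·P(A,K).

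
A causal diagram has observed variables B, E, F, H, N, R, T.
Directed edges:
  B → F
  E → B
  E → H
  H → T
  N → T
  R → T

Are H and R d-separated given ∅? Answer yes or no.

Yes — H ⊥ R | ∅.

Bayes-Ball from H | ∅ reaches {B,E,F,T}.
R ∉ reach(H|∅) ⇒ H ⊥ R | ∅.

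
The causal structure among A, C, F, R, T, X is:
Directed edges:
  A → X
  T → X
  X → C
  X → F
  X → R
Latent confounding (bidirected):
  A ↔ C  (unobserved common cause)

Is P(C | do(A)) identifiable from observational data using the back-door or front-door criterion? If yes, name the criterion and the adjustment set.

P(C|do(A)): frontdoor, adjust for {X}.

desc(A)\{A}={C,F,R,X}; candidates ⊆ {T}.
A↔C: latent back-door arc(s) into A.
size 0: {}; under {} A still reaches {C} ∋ C.
size 1: {T}; under {T} A still reaches {C} ∋ C.
A↔C cannot be blocked by any observed set — no back-door set.
{X}: (i) intercepts every directed A→C path; (ii) no back-door A→{X}; (iii) {A} blocks every back-door {X}→C. Front-door holds.
P(C|do(A)) = Σ_{X} P(X|A) Σ_{A'} P(C|X,A')P(A').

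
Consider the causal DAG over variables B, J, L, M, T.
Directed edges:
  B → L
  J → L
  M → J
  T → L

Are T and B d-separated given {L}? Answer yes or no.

Bayes-Ball from T | {L} reaches {B,J,M}.
B ∈ reach(T|{L}) ⇒ T ⊥̸ B | {L}.

No — T and B are d-connected given {L}.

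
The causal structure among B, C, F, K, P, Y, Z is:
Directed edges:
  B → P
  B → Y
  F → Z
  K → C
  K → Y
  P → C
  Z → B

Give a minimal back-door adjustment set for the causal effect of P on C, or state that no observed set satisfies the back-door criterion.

P→C: minimal back-door set ∅.

desc(P)\{P}={C}; candidates ⊆ {B,F,K,Y,Z}.
∅: P⊥C given ∅ in G with P→· removed — back-door holds.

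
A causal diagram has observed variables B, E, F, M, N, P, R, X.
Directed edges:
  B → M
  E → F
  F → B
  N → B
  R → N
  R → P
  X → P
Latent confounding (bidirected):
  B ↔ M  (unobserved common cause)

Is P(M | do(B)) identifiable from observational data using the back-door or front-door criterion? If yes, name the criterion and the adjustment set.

desc(B)\{B}={M}; candidates ⊆ {E,F,N,P,R,X}.
B↔M: latent back-door arc(s) into B.
size 0: {}; under {} B still reaches {E,F,M,N,P,R} ∋ M.
size 1: {E}, {F}, {N} …(+3); under {E} B still reaches {F,M,N,P,R} ∋ M.
size 2: {E,F}, {E,N}, {E,P} …(+12); under {E,F} B still reaches {M,N,P,R} ∋ M.
B↔M cannot be blocked by any observed set — no back-door set.
No mediator lies on a directed B→…→M path.
Neither criterion identifies P(M|do(B)) in this graph.

P(M|do(B)): not identifiable (no BD/FD set).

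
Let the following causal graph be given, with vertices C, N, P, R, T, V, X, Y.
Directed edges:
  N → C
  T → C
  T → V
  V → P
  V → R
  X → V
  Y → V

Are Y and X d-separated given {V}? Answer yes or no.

Bayes-Ball from Y | {V} reaches {C,T,X}.
X ∈ reach(Y|{V}) ⇒ Y ⊥̸ X | {V}.

No — Y and X are d-connected given {V}.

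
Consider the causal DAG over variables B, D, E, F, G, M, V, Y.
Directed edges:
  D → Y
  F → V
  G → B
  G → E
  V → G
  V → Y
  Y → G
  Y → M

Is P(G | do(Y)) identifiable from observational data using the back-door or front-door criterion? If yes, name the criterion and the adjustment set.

P(G|do(Y)): backdoor, adjust for {V}.

desc(Y)\{Y}={B,E,G,M}; candidates ⊆ {D,F,V}.
size 0: {}; under {} Y still reaches {B,D,E,F,G,V} ∋ G.
{V}: Y⊥G given {V} in G with Y→· removed — back-door holds.
P(G|do(Y)) = Σ_{V} P(G|Y,V)·P(V).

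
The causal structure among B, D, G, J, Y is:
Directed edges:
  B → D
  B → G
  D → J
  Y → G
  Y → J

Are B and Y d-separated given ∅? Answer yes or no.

Yes — B ⊥ Y | ∅.

Bayes-Ball from B | ∅ reaches {D,G,J}.
Y ∉ reach(B|∅) ⇒ B ⊥ Y | ∅.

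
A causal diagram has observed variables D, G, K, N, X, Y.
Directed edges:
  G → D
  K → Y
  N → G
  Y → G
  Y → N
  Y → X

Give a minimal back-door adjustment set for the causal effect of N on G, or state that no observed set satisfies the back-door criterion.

desc(N)\{N}={D,G}; candidates ⊆ {K,X,Y}.
size 0: {}; under {} N still reaches {D,G,K,X,Y} ∋ G.
{Y}: N⊥G given {Y} in G with N→· removed — back-door holds.

N→G: minimal back-door set {Y}.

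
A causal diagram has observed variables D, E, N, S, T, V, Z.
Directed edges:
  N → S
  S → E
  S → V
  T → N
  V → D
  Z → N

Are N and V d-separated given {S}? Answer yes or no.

Bayes-Ball from N | {S} reaches {T,Z}.
V ∉ reach(N|{S}) ⇒ N ⊥ V | {S}.

Yes — N ⊥ V | {S}.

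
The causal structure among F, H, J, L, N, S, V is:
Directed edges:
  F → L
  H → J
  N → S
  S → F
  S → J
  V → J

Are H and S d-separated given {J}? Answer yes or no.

Bayes-Ball from H | {J} reaches {F,L,N,S,V}.
S ∈ reach(H|{J}) ⇒ H ⊥̸ S | {J}.

No — H and S are d-connected given {J}.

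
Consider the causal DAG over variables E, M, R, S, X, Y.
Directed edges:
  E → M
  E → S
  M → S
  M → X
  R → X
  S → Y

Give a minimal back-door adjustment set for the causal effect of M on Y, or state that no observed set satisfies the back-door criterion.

M→Y: minimal back-door set {E}.

desc(M)\{M}={S,X,Y}; candidates ⊆ {E,R}.
size 0: {}; under {} M still reaches {E,S,Y} ∋ Y.
{E}: M⊥Y given {E} in G with M→· removed — back-door holds.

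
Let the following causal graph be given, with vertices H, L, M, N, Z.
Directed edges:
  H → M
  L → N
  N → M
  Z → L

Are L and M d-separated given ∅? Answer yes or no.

No — L and M are d-connected given ∅.

Bayes-Ball from L | ∅ reaches {M,N,Z}.
M ∈ reach(L|∅) ⇒ L ⊥̸ M | ∅.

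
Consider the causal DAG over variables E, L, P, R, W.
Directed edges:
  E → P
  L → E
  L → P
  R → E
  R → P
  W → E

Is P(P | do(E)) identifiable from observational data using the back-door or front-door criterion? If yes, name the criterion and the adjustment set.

desc(E)\{E}={P}; candidates ⊆ {L,R,W}.
size 0: {}; under {} E still reaches {L,P,R,W} ∋ P.
size 1: {L}, {R}, {W}; under {L} E still reaches {P,R,W} ∋ P.
{L,R}: E⊥P given {L,R} in G with E→· removed — back-door holds.
P(P|do(E)) = Σ_{L,R} P(P|E,L,R)·P(L,R).

P(P|do(E)): backdoor, adjust for {L, R}.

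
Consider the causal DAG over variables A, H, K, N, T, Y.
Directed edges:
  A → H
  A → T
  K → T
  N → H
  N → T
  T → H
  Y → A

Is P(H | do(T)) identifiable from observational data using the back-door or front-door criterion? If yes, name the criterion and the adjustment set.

desc(T)\{T}={H}; candidates ⊆ {A,K,N,Y}.
size 0: {}; under {} T still reaches {A,H,K,N,Y} ∋ H.
size 1: {A}, {K}, {N} …(+1); under {A} T still reaches {H,K,N} ∋ H.
{A,N}: T⊥H given {A,N} in G with T→· removed — back-door holds.
P(H|do(T)) = Σ_{A,N} P(H|T,A,N)·P(A,N).

P(H|do(T)): backdoor, adjust for {A, N}.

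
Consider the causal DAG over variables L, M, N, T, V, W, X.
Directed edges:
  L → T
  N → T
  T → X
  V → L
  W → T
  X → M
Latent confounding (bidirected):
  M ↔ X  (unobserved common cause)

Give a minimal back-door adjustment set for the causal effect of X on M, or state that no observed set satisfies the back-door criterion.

desc(X)\{X}={M}; candidates ⊆ {L,N,T,V,W}.
X↔M: latent back-door arc(s) into X.
size 0: {}; under {} X still reaches {L,M,N,T,V,W} ∋ M.
size 1: {L}, {N}, {T} …(+2); under {L} X still reaches {M,N,T,W} ∋ M.
size 2: {L,N}, {L,T}, {L,V} …(+7); under {L,N} X still reaches {M,T,W} ∋ M.
X↔M cannot be blocked by any observed set — no back-door set.

X→M: no observed back-door set.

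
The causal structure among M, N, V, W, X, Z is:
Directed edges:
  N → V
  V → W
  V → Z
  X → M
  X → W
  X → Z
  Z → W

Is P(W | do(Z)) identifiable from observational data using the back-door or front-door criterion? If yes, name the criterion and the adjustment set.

P(W|do(Z)): backdoor, adjust for {V, X}.

desc(Z)\{Z}={W}; candidates ⊆ {M,N,V,X}.
size 0: {}; under {} Z still reaches {M,N,V,W,X} ∋ W.
size 1: {M}, {N}, {V} …(+1); under {M} Z still reaches {N,V,W,X} ∋ W.
{V,X}: Z⊥W given {V,X} in G with Z→· removed — back-door holds.
P(W|do(Z)) = Σ_{V,X} P(W|Z,V,X)·P(V,X).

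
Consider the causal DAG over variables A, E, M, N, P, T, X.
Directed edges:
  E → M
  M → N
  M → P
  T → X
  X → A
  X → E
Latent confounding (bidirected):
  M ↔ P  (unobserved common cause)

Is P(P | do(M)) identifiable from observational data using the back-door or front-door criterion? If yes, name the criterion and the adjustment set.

desc(M)\{M}={N,P}; candidates ⊆ {A,E,T,X}.
M↔P: latent back-door arc(s) into M.
size 0: {}; under {} M still reaches {A,E,P,T,X} ∋ P.
size 1: {A}, {E}, {T} …(+1); under {A} M still reaches {E,P,T,X} ∋ P.
size 2: {A,E}, {A,T}, {A,X} …(+3); under {A,E} M still reaches {P} ∋ P.
M↔P cannot be blocked by any observed set — no back-door set.
No mediator lies on a directed M→…→P path.
Neither criterion identifies P(P|do(M)) in this graph.

P(P|do(M)): not identifiable (no BD/FD set).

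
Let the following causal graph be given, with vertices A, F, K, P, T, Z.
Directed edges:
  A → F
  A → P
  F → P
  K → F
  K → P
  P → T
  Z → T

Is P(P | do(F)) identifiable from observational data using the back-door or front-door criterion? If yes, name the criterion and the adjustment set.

desc(F)\{F}={P,T}; candidates ⊆ {A,K,Z}.
size 0: {}; under {} F still reaches {A,K,P,T} ∋ P.
size 1: {A}, {K}, {Z}; under {A} F still reaches {K,P,T} ∋ P.
{A,K}: F⊥P given {A,K} in G with F→· removed — back-door holds.
P(P|do(F)) = Σ_{A,K} P(P|F,A,K)·P(A,K).

P(P|do(F)): backdoor, adjust for {A, K}.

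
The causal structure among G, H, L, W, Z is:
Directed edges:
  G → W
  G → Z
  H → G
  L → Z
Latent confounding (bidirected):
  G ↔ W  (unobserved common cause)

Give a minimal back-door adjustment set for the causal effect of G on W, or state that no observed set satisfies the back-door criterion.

G→W: no observed back-door set.

desc(G)\{G}={W,Z}; candidates ⊆ {H,L}.
G↔W: latent back-door arc(s) into G.
size 0: {}; under {} G still reaches {H,W} ∋ W.
size 1: {H}, {L}; under {H} G still reaches {W} ∋ W.
size 2: {H,L}; under {H,L} G still reaches {W} ∋ W.
G↔W cannot be blocked by any observed set — no back-door set.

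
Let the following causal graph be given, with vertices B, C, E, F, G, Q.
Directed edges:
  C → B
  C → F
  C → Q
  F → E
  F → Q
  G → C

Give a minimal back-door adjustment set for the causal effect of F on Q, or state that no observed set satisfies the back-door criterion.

desc(F)\{F}={E,Q}; candidates ⊆ {B,C,G}.
size 0: {}; under {} F still reaches {B,C,G,Q} ∋ Q.
{C}: F⊥Q given {C} in G with F→· removed — back-door holds.

F→Q: minimal back-door set {C}.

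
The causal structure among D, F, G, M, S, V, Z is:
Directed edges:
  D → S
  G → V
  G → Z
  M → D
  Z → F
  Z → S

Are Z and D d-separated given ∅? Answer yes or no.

Bayes-Ball from Z | ∅ reaches {F,G,S,V}.
D ∉ reach(Z|∅) ⇒ Z ⊥ D | ∅.

Yes — Z ⊥ D | ∅.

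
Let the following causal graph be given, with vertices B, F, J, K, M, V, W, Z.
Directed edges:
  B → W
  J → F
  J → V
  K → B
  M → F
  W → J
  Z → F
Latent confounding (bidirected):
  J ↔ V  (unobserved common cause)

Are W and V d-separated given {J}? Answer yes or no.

Bayes-Ball from W | {J} reaches {B,K,V}.
V ∈ reach(W|{J}) ⇒ W ⊥̸ V | {J}.

No — W and V are d-connected given {J}.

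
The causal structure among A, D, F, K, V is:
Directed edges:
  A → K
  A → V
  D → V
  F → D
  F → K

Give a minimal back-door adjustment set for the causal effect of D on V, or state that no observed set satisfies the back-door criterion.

desc(D)\{D}={V}; candidates ⊆ {A,F,K}.
∅: D⊥V given ∅ in G with D→· removed — back-door holds.

D→V: minimal back-door set ∅.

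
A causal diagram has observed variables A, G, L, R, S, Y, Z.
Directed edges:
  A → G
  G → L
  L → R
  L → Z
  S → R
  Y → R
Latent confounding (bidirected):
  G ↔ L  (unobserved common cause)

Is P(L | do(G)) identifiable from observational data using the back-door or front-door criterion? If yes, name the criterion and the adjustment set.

desc(G)\{G}={L,R,Z}; candidates ⊆ {A,S,Y}.
G↔L: latent back-door arc(s) into G.
size 0: {}; under {} G still reaches {A,L,R,Z} ∋ L.
size 1: {A}, {S}, {Y}; under {A} G still reaches {L,R,Z} ∋ L.
size 2: {A,S}, {A,Y}, {S,Y}; under {A,S} G still reaches {L,R,Z} ∋ L.
G↔L cannot be blocked by any observed set — no back-door set.
No mediator lies on a directed G→…→L path.
Neither criterion identifies P(L|do(G)) in this graph.

P(L|do(G)): not identifiable (no BD/FD set).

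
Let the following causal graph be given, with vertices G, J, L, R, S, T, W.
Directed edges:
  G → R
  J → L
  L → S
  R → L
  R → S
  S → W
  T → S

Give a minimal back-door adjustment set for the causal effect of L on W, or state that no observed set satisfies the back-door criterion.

desc(L)\{L}={S,W}; candidates ⊆ {G,J,R,T}.
size 0: {}; under {} L still reaches {G,J,R,S,W} ∋ W.
{R}: L⊥W given {R} in G with L→· removed — back-door holds.

L→W: minimal back-door set {R}.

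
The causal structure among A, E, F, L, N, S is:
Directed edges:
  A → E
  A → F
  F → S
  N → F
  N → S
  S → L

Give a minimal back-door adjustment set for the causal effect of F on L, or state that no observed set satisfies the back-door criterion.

desc(F)\{F}={L,S}; candidates ⊆ {A,E,N}.
size 0: {}; under {} F still reaches {A,E,L,N,S} ∋ L.
{N}: F⊥L given {N} in G with F→· removed — back-door holds.

F→L: minimal back-door set {N}.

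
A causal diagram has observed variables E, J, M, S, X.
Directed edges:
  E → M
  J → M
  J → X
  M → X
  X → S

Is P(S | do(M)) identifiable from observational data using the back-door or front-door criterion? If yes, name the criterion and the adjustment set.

desc(M)\{M}={S,X}; candidates ⊆ {E,J}.
size 0: {}; under {} M still reaches {E,J,S,X} ∋ S.
{J}: M⊥S given {J} in G with M→· removed — back-door holds.
P(S|do(M)) = Σ_{J} P(S|M,J)·P(J).

P(S|do(M)): backdoor, adjust for {J}.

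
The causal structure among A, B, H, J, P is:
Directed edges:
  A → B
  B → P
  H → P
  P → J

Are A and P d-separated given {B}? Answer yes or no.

Bayes-Ball from A | {B} reaches ∅.
P ∉ reach(A|{B}) ⇒ A ⊥ P | {B}.

Yes — A ⊥ P | {B}.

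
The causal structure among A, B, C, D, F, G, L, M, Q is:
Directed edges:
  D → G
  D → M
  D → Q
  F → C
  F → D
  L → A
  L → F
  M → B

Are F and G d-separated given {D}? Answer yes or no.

Bayes-Ball from F | {D} reaches {A,C,L}.
G ∉ reach(F|{D}) ⇒ F ⊥ G | {D}.

Yes — F ⊥ G | {D}.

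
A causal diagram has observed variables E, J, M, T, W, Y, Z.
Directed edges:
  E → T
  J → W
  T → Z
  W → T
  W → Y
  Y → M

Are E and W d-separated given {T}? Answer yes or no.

No — E and W are d-connected given {T}.

Bayes-Ball from E | {T} reaches {J,M,W,Y}.
W ∈ reach(E|{T}) ⇒ E ⊥̸ W | {T}.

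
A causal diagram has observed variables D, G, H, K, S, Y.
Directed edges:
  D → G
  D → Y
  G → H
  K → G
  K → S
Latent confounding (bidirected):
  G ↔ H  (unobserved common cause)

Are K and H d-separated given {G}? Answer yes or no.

No — K and H are d-connected given {G}.

Bayes-Ball from K | {G} reaches {D,H,S,Y}.
H ∈ reach(K|{G}) ⇒ K ⊥̸ H | {G}.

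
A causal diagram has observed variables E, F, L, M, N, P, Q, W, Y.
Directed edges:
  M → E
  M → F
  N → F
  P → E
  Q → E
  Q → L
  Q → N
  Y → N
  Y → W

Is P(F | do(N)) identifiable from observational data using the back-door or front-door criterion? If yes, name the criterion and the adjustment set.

desc(N)\{N}={F}; candidates ⊆ {E,L,M,P,Q,W,Y}.
∅: N⊥F given ∅ in G with N→· removed — back-door holds.
P(F|do(N)) = P(F|N) — no adjustment needed.

P(F|do(N)): backdoor, adjust for ∅.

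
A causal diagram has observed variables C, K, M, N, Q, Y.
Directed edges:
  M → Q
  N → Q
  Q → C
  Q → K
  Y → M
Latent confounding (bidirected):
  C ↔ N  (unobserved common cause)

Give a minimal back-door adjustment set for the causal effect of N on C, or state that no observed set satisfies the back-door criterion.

N→C: no observed back-door set.

desc(N)\{N}={C,K,Q}; candidates ⊆ {M,Y}.
N↔C: latent back-door arc(s) into N.
size 0: {}; under {} N still reaches {C} ∋ C.
size 1: {M}, {Y}; under {M} N still reaches {C} ∋ C.
size 2: {M,Y}; under {M,Y} N still reaches {C} ∋ C.
N↔C cannot be blocked by any observed set — no back-door set.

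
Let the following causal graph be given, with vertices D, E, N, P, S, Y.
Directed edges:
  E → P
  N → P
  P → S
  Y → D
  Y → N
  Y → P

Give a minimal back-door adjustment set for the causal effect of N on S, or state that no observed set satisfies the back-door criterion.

desc(N)\{N}={P,S}; candidates ⊆ {D,E,Y}.
size 0: {}; under {} N still reaches {D,P,S,Y} ∋ S.
{Y}: N⊥S given {Y} in G with N→· removed — back-door holds.

N→S: minimal back-door set {Y}.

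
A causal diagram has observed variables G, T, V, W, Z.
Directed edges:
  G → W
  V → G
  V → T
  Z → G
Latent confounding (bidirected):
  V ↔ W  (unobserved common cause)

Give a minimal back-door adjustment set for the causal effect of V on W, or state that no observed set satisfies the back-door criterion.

V→W: no observed back-door set.

desc(V)\{V}={G,T,W}; candidates ⊆ {Z}.
V↔W: latent back-door arc(s) into V.
size 0: {}; under {} V still reaches {W} ∋ W.
size 1: {Z}; under {Z} V still reaches {W} ∋ W.
V↔W cannot be blocked by any observed set — no back-door set.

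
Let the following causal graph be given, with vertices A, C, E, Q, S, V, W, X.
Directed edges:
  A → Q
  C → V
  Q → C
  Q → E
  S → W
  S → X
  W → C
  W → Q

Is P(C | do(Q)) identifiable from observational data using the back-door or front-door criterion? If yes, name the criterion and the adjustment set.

desc(Q)\{Q}={C,E,V}; candidates ⊆ {A,S,W,X}.
size 0: {}; under {} Q still reaches {A,C,S,V,W,X} ∋ C.
{W}: Q⊥C given {W} in G with Q→· removed — back-door holds.
P(C|do(Q)) = Σ_{W} P(C|Q,W)·P(W).

P(C|do(Q)): backdoor, adjust for {W}.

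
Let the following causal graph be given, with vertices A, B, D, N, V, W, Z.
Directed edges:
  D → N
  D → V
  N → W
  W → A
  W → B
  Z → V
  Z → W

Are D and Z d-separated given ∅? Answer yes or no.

Bayes-Ball from D | ∅ reaches {A,B,N,V,W}.
Z ∉ reach(D|∅) ⇒ D ⊥ Z | ∅.

Yes — D ⊥ Z | ∅.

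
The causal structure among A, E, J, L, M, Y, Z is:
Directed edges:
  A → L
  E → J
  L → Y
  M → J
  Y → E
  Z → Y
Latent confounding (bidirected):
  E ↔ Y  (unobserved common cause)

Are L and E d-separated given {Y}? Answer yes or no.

No — L and E are d-connected given {Y}.

Bayes-Ball from L | {Y} reaches {A,E,J,Z}.
E ∈ reach(L|{Y}) ⇒ L ⊥̸ E | {Y}.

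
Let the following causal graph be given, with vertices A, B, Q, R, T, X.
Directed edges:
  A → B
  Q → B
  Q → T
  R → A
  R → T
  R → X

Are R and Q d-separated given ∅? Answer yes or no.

Bayes-Ball from R | ∅ reaches {A,B,T,X}.
Q ∉ reach(R|∅) ⇒ R ⊥ Q | ∅.

Yes — R ⊥ Q | ∅.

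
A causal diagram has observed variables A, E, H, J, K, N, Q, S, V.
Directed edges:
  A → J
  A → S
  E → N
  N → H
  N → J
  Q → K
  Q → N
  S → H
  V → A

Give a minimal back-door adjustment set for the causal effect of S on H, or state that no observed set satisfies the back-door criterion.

desc(S)\{S}={H}; candidates ⊆ {A,E,J,K,N,Q,V}.
∅: S⊥H given ∅ in G with S→· removed — back-door holds.

S→H: minimal back-door set ∅.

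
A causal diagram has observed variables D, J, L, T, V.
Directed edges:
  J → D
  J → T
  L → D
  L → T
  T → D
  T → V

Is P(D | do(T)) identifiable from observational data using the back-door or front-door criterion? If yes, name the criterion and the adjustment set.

P(D|do(T)): backdoor, adjust for {J, L}.

desc(T)\{T}={D,V}; candidates ⊆ {J,L}.
size 0: {}; under {} T still reaches {D,J,L} ∋ D.
size 1: {J}, {L}; under {J} T still reaches {D,L} ∋ D.
{J,L}: T⊥D given {J,L} in G with T→· removed — back-door holds.
P(D|do(T)) = Σ_{J,L} P(D|T,J,L)·P(J,L).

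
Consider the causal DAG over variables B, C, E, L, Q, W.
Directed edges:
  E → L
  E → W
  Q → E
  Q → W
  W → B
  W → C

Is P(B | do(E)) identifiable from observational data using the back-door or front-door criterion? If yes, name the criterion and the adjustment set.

desc(E)\{E}={B,C,L,W}; candidates ⊆ {Q}.
size 0: {}; under {} E still reaches {B,C,Q,W} ∋ B.
{Q}: E⊥B given {Q} in G with E→· removed — back-door holds.
P(B|do(E)) = Σ_{Q} P(B|E,Q)·P(Q).

P(B|do(E)): backdoor, adjust for {Q}.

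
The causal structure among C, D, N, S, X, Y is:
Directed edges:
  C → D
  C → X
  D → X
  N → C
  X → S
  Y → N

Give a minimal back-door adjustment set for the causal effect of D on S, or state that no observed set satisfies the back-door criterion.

desc(D)\{D}={S,X}; candidates ⊆ {C,N,Y}.
size 0: {}; under {} D still reaches {C,N,S,X,Y} ∋ S.
{C}: D⊥S given {C} in G with D→· removed — back-door holds.

D→S: minimal back-door set {C}.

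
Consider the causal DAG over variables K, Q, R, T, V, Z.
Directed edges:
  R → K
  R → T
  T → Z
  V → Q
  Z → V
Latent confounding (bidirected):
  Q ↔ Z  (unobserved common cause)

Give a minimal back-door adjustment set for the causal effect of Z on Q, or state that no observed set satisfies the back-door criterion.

desc(Z)\{Z}={Q,V}; candidates ⊆ {K,R,T}.
Z↔Q: latent back-door arc(s) into Z.
size 0: {}; under {} Z still reaches {K,Q,R,T} ∋ Q.
size 1: {K}, {R}, {T}; under {K} Z still reaches {Q,R,T} ∋ Q.
size 2: {K,R}, {K,T}, {R,T}; under {K,R} Z still reaches {Q,T} ∋ Q.
Z↔Q cannot be blocked by any observed set — no back-door set.

Z→Q: no observed back-door set.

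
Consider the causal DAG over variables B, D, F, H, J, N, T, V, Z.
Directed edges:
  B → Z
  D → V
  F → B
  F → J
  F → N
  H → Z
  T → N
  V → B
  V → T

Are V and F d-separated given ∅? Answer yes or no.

Yes — V ⊥ F | ∅.

Bayes-Ball from V | ∅ reaches {B,D,N,T,Z}.
F ∉ reach(V|∅) ⇒ V ⊥ F | ∅.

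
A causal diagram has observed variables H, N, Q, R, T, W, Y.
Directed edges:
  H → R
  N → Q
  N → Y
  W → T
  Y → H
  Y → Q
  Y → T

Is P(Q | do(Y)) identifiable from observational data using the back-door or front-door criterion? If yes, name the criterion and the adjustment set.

P(Q|do(Y)): backdoor, adjust for {N}.

desc(Y)\{Y}={H,Q,R,T}; candidates ⊆ {N,W}.
size 0: {}; under {} Y still reaches {N,Q} ∋ Q.
{N}: Y⊥Q given {N} in G with Y→· removed — back-door holds.
P(Q|do(Y)) = Σ_{N} P(Q|Y,N)·P(N).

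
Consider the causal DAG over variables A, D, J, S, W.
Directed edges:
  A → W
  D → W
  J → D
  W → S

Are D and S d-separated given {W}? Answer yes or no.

Bayes-Ball from D | {W} reaches {A,J}.
S ∉ reach(D|{W}) ⇒ D ⊥ S | {W}.

Yes — D ⊥ S | {W}.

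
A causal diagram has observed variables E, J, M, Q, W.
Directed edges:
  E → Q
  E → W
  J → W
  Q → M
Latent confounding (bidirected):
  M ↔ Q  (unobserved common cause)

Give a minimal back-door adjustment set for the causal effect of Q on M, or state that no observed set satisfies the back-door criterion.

Q→M: no observed back-door set.

desc(Q)\{Q}={M}; candidates ⊆ {E,J,W}.
Q↔M: latent back-door arc(s) into Q.
size 0: {}; under {} Q still reaches {E,M,W} ∋ M.
size 1: {E}, {J}, {W}; under {E} Q still reaches {M} ∋ M.
size 2: {E,J}, {E,W}, {J,W}; under {E,J} Q still reaches {M} ∋ M.
Q↔M cannot be blocked by any observed set — no back-door set.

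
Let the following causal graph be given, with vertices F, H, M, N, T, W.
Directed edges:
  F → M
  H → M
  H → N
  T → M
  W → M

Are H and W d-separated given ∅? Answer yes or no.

Bayes-Ball from H | ∅ reaches {M,N}.
W ∉ reach(H|∅) ⇒ H ⊥ W | ∅.

Yes — H ⊥ W | ∅.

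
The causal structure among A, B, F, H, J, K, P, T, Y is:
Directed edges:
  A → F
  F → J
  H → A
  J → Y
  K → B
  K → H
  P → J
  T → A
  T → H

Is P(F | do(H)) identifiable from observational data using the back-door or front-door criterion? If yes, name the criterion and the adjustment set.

P(F|do(H)): backdoor, adjust for {T}.

desc(H)\{H}={A,F,J,Y}; candidates ⊆ {B,K,P,T}.
size 0: {}; under {} H still reaches {A,B,F,J,K,T,Y} ∋ F.
{T}: H⊥F given {T} in G with H→· removed — back-door holds.
P(F|do(H)) = Σ_{T} P(F|H,T)·P(T).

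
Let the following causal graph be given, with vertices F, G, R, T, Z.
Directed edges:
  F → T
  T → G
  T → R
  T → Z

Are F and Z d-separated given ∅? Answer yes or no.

No — F and Z are d-connected given ∅.

Bayes-Ball from F | ∅ reaches {G,R,T,Z}.
Z ∈ reach(F|∅) ⇒ F ⊥̸ Z | ∅.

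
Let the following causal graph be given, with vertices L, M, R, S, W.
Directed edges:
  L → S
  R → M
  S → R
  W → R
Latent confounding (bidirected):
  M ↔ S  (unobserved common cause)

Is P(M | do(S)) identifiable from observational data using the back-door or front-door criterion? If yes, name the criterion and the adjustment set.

P(M|do(S)): frontdoor, adjust for {R}.

desc(S)\{S}={M,R}; candidates ⊆ {L,W}.
S↔M: latent back-door arc(s) into S.
size 0: {}; under {} S still reaches {L,M} ∋ M.
size 1: {L}, {W}; under {L} S still reaches {M} ∋ M.
size 2: {L,W}; under {L,W} S still reaches {M} ∋ M.
S↔M cannot be blocked by any observed set — no back-door set.
{R}: (i) intercepts every directed S→M path; (ii) no back-door S→{R}; (iii) {S} blocks every back-door {R}→M. Front-door holds.
P(M|do(S)) = Σ_{R} P(R|S) Σ_{S'} P(M|R,S')P(S').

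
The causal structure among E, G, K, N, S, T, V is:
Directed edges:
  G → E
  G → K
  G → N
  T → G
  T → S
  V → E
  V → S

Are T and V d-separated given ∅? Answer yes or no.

Bayes-Ball from T | ∅ reaches {E,G,K,N,S}.
V ∉ reach(T|∅) ⇒ T ⊥ V | ∅.

Yes — T ⊥ V | ∅.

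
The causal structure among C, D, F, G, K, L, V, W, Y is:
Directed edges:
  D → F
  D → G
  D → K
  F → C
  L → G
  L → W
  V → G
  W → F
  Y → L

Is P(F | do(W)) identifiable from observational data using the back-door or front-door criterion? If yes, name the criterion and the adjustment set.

desc(W)\{W}={C,F}; candidates ⊆ {D,G,K,L,V,Y}.
∅: W⊥F given ∅ in G with W→· removed — back-door holds.
P(F|do(W)) = P(F|W) — no adjustment needed.

P(F|do(W)): backdoor, adjust for ∅.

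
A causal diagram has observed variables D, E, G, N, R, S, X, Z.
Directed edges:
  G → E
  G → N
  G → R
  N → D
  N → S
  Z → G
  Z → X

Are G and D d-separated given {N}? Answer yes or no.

Yes — G ⊥ D | {N}.

Bayes-Ball from G | {N} reaches {E,R,X,Z}.
D ∉ reach(G|{N}) ⇒ G ⊥ D | {N}.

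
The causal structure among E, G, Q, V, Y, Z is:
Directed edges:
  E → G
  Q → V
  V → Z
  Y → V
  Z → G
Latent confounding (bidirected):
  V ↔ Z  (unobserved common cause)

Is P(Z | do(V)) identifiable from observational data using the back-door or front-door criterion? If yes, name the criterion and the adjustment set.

desc(V)\{V}={G,Z}; candidates ⊆ {E,Q,Y}.
V↔Z: latent back-door arc(s) into V.
size 0: {}; under {} V still reaches {G,Q,Y,Z} ∋ Z.
size 1: {E}, {Q}, {Y}; under {E} V still reaches {G,Q,Y,Z} ∋ Z.
size 2: {E,Q}, {E,Y}, {Q,Y}; under {E,Q} V still reaches {G,Y,Z} ∋ Z.
V↔Z cannot be blocked by any observed set — no back-door set.
No mediator lies on a directed V→…→Z path.
Neither criterion identifies P(Z|do(V)) in this graph.

P(Z|do(V)): not identifiable (no BD/FD set).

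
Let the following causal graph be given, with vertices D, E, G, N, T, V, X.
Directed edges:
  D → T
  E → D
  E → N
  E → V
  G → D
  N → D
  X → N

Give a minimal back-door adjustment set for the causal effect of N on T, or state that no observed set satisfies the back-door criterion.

desc(N)\{N}={D,T}; candidates ⊆ {E,G,V,X}.
size 0: {}; under {} N still reaches {D,E,T,V,X} ∋ T.
{E}: N⊥T given {E} in G with N→· removed — back-door holds.

N→T: minimal back-door set {E}.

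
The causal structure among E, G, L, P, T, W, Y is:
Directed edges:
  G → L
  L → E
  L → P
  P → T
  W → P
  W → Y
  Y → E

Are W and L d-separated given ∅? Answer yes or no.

Bayes-Ball from W | ∅ reaches {E,P,T,Y}.
L ∉ reach(W|∅) ⇒ W ⊥ L | ∅.

Yes — W ⊥ L | ∅.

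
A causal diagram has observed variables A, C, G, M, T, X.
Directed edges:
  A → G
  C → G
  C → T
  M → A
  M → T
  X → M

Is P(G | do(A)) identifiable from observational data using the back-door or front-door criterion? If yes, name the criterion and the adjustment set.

P(G|do(A)): backdoor, adjust for ∅.

desc(A)\{A}={G}; candidates ⊆ {C,M,T,X}.
∅: A⊥G given ∅ in G with A→· removed — back-door holds.
P(G|do(A)) = P(G|A) — no adjustment needed.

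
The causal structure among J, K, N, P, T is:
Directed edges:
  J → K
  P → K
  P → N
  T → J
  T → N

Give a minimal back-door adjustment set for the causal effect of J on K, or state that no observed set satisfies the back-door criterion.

J→K: minimal back-door set ∅.

desc(J)\{J}={K}; candidates ⊆ {N,P,T}.
∅: J⊥K given ∅ in G with J→· removed — back-door holds.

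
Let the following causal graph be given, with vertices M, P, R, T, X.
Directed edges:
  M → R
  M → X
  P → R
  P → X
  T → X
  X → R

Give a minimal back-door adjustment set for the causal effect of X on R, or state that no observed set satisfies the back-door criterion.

X→R: minimal back-door set {M, P}.

desc(X)\{X}={R}; candidates ⊆ {M,P,T}.
size 0: {}; under {} X still reaches {M,P,R,T} ∋ R.
size 1: {M}, {P}, {T}; under {M} X still reaches {P,R,T} ∋ R.
{M,P}: X⊥R given {M,P} in G with X→· removed — back-door holds.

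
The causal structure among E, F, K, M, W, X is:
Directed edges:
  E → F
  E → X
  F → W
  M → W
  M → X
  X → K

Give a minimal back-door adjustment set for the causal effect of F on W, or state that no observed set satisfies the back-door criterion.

F→W: minimal back-door set ∅.

desc(F)\{F}={W}; candidates ⊆ {E,K,M,X}.
∅: F⊥W given ∅ in G with F→· removed — back-door holds.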